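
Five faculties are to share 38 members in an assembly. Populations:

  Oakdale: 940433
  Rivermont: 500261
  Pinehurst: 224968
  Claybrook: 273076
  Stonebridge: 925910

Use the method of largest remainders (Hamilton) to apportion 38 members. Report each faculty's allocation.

Oakdale=12, Rivermont=7, Pinehurst=3, Claybrook=4, Stonebridge=12

Standard divisor: 2864648 ÷ 38 ≈ 75385.474.
Standard quotas: Oakdale 12.4750, Rivermont 6.6360, Pinehurst 2.9842, Claybrook 3.6224, Stonebridge 12.2823.
Lower quotas: Oakdale 12, Rivermont 6, Pinehurst 2, Claybrook 3, Stonebridge 12 (sum 35, leaving 3 seats).
Remainders in descending order: Pinehurst 0.9842, Rivermont 0.6360, Claybrook 0.6224, Oakdale 0.4750, Stonebridge 0.2823.
Largest remainders: Pinehurst, Rivermont, Claybrook receive the extra seats.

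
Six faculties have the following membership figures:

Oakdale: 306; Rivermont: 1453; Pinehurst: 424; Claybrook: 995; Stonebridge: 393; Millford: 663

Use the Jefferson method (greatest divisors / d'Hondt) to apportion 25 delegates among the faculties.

Standard divisor 4234/25 ≈ 169.36; standard quotas: Oakdale 1.807, Rivermont 8.579, Pinehurst 2.504, Claybrook 5.875, Stonebridge 2.321, Millford 3.915.
Rounding down gives 1, 8, 2, 5, 2, 3 = 21 seats, so the divisor must be adjusted.
With modified divisor 150: modified quotas Oakdale 2.040, Rivermont 9.687, Pinehurst 2.827, Claybrook 6.633, Stonebridge 2.620, Millford 4.420.
Rounding down: Oakdale 2, Rivermont 9, Pinehurst 2, Claybrook 6, Stonebridge 2, Millford 4 (total 25).

Oakdale 2, Rivermont 9, Pinehurst 2, Claybrook 6, Stonebridge 2, Millford 4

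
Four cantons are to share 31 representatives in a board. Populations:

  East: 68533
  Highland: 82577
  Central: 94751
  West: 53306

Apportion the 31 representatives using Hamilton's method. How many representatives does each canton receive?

Standard divisor: 299167 ÷ 31 ≈ 9650.548.
Standard quotas: East 7.1015, Highland 8.5567, Central 9.8182, West 5.5236.
Lower quotas: East 7, Highland 8, Central 9, West 5 (sum 29, leaving 2 seats).
Remainders in descending order: Central 0.8182, Highland 0.5567, West 0.5236, East 0.1015.
The surplus seats go to Central, Highland.

East 7, Highland 9, Central 10, West 5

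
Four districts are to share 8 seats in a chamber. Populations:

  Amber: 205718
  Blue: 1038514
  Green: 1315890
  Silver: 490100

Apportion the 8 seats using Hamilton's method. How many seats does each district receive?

Amber 1, Blue 3, Green 3, Silver 1

The standard divisor is 3050222/8 ≈ 381277.75.
Standard quotas: Amber 0.5395, Blue 2.7238, Green 3.4513, Silver 1.2854.
Lower quotas: Amber 0, Blue 2, Green 3, Silver 1 (sum 6, leaving 2 seats).
Remainders in descending order: Blue 0.7238, Amber 0.5395, Green 0.4513, Silver 0.2854.
The surplus seats go to Blue, Amber.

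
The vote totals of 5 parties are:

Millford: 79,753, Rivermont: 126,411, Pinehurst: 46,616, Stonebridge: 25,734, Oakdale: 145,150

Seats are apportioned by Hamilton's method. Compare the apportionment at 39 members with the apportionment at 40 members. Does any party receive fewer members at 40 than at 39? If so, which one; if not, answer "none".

Stonebridge

At 39 seats: Millford 7, Rivermont 12, Pinehurst 4, Stonebridge 3, Oakdale 13.
At 40 seats: Millford 8, Rivermont 12, Pinehurst 4, Stonebridge 2, Oakdale 14.
Stonebridge drops from 3 to 2.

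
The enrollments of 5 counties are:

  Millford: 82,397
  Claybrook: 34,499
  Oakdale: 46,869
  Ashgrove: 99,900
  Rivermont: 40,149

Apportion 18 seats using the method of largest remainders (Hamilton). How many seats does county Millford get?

5

The standard divisor is 303814/18 ≈ 16878.556.
Standard quotas: Millford 4.8818, Claybrook 2.0440, Oakdale 2.7768, Ashgrove 5.9188, Rivermont 2.3787.
Lower quotas: Millford 4, Claybrook 2, Oakdale 2, Ashgrove 5, Rivermont 2 (sum 15, leaving 3 seats).
Remainders in descending order: Ashgrove 0.9188, Millford 0.8818, Oakdale 0.7768, Rivermont 0.3787, Claybrook 0.0440.
Largest remainders: Ashgrove, Millford, Oakdale receive the extra seats.
Millford receives 5.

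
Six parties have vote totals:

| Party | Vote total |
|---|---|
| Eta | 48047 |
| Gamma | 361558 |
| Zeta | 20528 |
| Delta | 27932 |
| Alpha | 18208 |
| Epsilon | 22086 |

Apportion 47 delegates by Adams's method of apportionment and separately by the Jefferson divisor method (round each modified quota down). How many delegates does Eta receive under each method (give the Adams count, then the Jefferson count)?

5 and 4

Adams: Eta 5, Gamma 33, Zeta 2, Delta 3, Alpha 2, Epsilon 2.
Jefferson: Eta 4, Gamma 36, Zeta 2, Delta 2, Alpha 1, Epsilon 2.
Eta gets 5 under Adams and 4 under Jefferson.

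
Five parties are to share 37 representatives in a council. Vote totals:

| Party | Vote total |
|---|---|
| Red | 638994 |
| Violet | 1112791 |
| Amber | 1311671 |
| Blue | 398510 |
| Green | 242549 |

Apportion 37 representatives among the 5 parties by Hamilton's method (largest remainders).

Red 6, Violet 11, Amber 13, Blue 4, Green 3

Total 3704515; standard divisor 3704515/37 ≈ 100122.027.
Standard quotas: Red 6.3822, Violet 11.1143, Amber 13.1007, Blue 3.9802, Green 2.4225.
Lower quotas: Red 6, Violet 11, Amber 13, Blue 3, Green 2 (sum 35, leaving 2 seats).
Remainders in descending order: Blue 0.9802, Green 0.4225, Red 0.3822, Violet 0.1143, Amber 0.1007.
The surplus seats go to Blue, Green.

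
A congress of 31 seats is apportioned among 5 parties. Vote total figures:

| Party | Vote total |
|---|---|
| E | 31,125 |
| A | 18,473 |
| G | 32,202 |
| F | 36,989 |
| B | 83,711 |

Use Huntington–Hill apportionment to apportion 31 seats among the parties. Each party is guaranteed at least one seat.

With divisor 6728: modified quotas E 4.626, A 2.746, G 4.786, F 5.498, B 12.442.
Geometric-mean thresholds: E √(4·5)=4.472, A √(2·3)=2.449, G √(4·5)=4.472, F √(5·6)=5.477, B √(12·13)=12.490.
Each quota rounded against its threshold gives E 5, A 3, G 5, F 6, B 12 (total 31).

E=5; A=3; G=5; F=6; B=12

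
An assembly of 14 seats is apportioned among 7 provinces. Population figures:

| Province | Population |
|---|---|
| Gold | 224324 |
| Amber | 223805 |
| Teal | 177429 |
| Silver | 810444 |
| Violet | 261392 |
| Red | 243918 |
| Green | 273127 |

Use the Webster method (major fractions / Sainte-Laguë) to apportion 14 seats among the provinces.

Gold 1, Amber 1, Teal 1, Silver 5, Violet 2, Red 2, Green 2

Standard divisor 2214439/14 ≈ 158174.214; standard quotas: Gold 1.418, Amber 1.415, Teal 1.122, Silver 5.124, Violet 1.653, Red 1.542, Green 1.727.
Rounding to the nearest integer gives Gold 1, Amber 1, Teal 1, Silver 5, Violet 2, Red 2, Green 2 — total 14, matching the house size, so no adjustment is needed.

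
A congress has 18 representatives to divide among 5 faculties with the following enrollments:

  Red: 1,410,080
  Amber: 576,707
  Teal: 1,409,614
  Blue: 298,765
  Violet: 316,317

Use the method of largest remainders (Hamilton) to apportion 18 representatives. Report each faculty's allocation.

Red 6; Amber 3; Teal 6; Blue 1; Violet 2

The standard divisor is 4011483/18 ≈ 222860.167.
Standard quotas: Red 6.3272, Amber 2.5878, Teal 6.3251, Blue 1.3406, Violet 1.4194.
Lower quotas: Red 6, Amber 2, Teal 6, Blue 1, Violet 1 (sum 16, leaving 2 seats).
Remainders in descending order: Amber 0.5878, Violet 0.4194, Blue 0.3406, Red 0.3272, Teal 0.3251.
The surplus seats go to Amber, Violet.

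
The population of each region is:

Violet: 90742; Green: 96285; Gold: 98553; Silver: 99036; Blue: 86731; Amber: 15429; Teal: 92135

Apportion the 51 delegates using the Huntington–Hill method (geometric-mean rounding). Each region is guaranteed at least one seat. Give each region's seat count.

With divisor 11469: modified quotas Violet 7.912, Green 8.395, Gold 8.593, Silver 8.635, Blue 7.562, Amber 1.345, Teal 8.033.
Geometric-mean thresholds: Violet √(7·8)=7.483, Green √(8·9)=8.485, Gold √(8·9)=8.485, Silver √(8·9)=8.485, Blue √(7·8)=7.483, Amber √(1·2)=1.414, Teal √(8·9)=8.485.
Each quota rounded against its threshold gives Violet 8, Green 8, Gold 9, Silver 9, Blue 8, Amber 1, Teal 8 (total 51).

Violet 8, Green 8, Gold 9, Silver 9, Blue 8, Amber 1, Teal 8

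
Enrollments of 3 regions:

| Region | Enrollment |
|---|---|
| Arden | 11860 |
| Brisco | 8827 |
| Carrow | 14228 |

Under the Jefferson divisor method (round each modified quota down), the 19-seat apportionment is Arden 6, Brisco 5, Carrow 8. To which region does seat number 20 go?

Arden

Priority for the next seat is population ÷ (current seats + 1).
Priorities: Arden 1694.286, Brisco 1471.167, Carrow 1580.889.
Highest priority: Arden.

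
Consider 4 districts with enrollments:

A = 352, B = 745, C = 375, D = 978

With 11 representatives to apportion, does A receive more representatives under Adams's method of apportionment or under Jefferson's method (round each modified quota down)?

Adams

Adams: A 2, B 3, C 2, D 4.
Jefferson: A 1, B 3, C 2, D 5.
A gets 2 under Adams and 1 under Jefferson.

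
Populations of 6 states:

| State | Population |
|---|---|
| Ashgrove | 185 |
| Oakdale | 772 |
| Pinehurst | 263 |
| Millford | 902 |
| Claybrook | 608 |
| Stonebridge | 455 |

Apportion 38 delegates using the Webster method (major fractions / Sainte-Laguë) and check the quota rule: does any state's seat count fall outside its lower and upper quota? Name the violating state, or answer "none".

Standard quotas: Ashgrove 2.207, Oakdale 9.211, Pinehurst 3.138, Millford 10.762, Claybrook 7.254, Stonebridge 5.429.
Webster allocation: Ashgrove 2, Oakdale 9, Pinehurst 3, Millford 11, Claybrook 7, Stonebridge 6.
Every allocation lies between the lower and upper quota.

none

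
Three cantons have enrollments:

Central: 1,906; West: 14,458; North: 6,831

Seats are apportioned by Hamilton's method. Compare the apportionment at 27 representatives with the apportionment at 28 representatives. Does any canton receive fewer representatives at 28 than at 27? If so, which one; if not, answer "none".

none

At 27 seats: Central 2, West 17, North 8.
At 28 seats: Central 2, West 18, North 8.
No canton's allocation decreased.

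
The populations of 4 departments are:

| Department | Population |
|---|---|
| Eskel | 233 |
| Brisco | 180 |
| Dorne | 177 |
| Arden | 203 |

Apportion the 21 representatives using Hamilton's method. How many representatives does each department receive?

Eskel 6, Brisco 5, Dorne 5, Arden 5

The standard divisor is 793/21 ≈ 37.762.
Standard quotas: Eskel 6.170, Brisco 4.767, Dorne 4.687, Arden 5.376.
Lower quotas: Eskel 6, Brisco 4, Dorne 4, Arden 5 (sum 19, leaving 2 seats).
Remainders in descending order: Brisco 0.767, Dorne 0.687, Arden 0.376, Eskel 0.170.
The surplus seats go to Brisco, Dorne.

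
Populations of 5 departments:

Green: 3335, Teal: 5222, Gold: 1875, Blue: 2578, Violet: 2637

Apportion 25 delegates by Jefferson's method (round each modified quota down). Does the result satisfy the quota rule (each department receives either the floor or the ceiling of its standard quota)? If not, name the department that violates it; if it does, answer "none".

Standard quotas: Green 5.328, Teal 8.343, Gold 2.996, Blue 4.119, Violet 4.213.
Jefferson allocation: Green 5, Teal 9, Gold 3, Blue 4, Violet 4.
Every allocation lies between the lower and upper quota.

none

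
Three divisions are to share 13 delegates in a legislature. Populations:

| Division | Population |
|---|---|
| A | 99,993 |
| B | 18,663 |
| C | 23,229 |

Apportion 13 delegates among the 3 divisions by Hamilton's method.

A=9, B=2, C=2

Standard divisor: 141885 ÷ 13 ≈ 10914.231.
Standard quotas: A 9.1617, B 1.7100, C 2.1283.
Lower quotas: A 9, B 1, C 2 (sum 12, leaving 1 seat).
Remainders in descending order: B 0.7100, A 0.1617, C 0.1283.
Largest remainder: B receives the extra seat.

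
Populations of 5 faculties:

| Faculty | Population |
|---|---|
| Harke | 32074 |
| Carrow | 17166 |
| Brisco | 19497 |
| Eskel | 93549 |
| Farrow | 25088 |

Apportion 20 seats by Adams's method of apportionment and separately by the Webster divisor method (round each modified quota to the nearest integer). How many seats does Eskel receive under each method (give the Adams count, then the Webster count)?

9 and 10

Adams: Harke 4, Carrow 2, Brisco 2, Eskel 9, Farrow 3.
Webster: Harke 3, Carrow 2, Brisco 2, Eskel 10, Farrow 3.
Eskel gets 9 under Adams and 10 under Webster.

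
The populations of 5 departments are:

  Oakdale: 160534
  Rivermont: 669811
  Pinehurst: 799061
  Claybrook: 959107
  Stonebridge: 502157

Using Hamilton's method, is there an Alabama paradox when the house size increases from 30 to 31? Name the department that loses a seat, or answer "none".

At 30 seats: Oakdale 2, Rivermont 6, Pinehurst 8, Claybrook 9, Stonebridge 5.
At 31 seats: Oakdale 1, Rivermont 7, Pinehurst 8, Claybrook 10, Stonebridge 5.
Oakdale drops from 2 to 1.

Oakdale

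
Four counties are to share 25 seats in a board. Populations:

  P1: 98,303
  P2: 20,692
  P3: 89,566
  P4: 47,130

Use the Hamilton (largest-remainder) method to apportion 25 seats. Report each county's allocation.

P1: 10, P2: 2, P3: 9, P4: 4

Total 255691; standard divisor 255691/25 ≈ 10227.64.
Standard quotas: P1 9.6115, P2 2.0231, P3 8.7572, P4 4.6081.
Lower quotas: P1 9, P2 2, P3 8, P4 4 (sum 23, leaving 2 seats).
Remainders in descending order: P3 0.7572, P1 0.6115, P4 0.6081, P2 0.0231.
Largest remainders: P3, P1 receive the extra seats.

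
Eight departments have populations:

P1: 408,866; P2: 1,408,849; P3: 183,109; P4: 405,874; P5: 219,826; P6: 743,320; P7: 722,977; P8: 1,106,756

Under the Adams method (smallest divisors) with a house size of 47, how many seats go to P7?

6

Standard divisor 5199577/47 ≈ 110629.298; standard quotas: P1 3.696, P2 12.735, P3 1.655, P4 3.669, P5 1.987, P6 6.719, P7 6.535, P8 10.004.
Rounding up gives 4, 13, 2, 4, 2, 7, 7, 11 = 50 seats, so the divisor must be adjusted.
With modified divisor 121700: modified quotas P1 3.360, P2 11.576, P3 1.505, P4 3.335, P5 1.806, P6 6.108, P7 5.941, P8 9.094.
Rounding up: P1 4, P2 12, P3 2, P4 4, P5 2, P6 7, P7 6, P8 10 (total 47).
P7 receives 6.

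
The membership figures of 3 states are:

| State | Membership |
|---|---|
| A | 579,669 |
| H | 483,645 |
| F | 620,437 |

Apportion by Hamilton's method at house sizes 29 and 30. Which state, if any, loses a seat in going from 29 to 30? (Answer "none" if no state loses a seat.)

none

At 29 seats: A 10, H 8, F 11.
At 30 seats: A 10, H 9, F 11.
No state's allocation decreased.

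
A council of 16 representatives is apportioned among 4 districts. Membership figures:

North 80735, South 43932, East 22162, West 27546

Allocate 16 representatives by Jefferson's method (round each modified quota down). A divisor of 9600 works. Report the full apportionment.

North=8, South=4, East=2, West=2

With modified divisor 9600: modified quotas North 8.410, South 4.576, East 2.309, West 2.869.
Rounding down: North 8, South 4, East 2, West 2 (total 16).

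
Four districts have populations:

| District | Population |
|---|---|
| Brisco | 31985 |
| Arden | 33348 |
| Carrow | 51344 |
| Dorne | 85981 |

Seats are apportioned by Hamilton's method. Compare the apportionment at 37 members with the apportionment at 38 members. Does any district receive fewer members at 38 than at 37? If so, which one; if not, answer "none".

none

At 37 seats: Brisco 6, Arden 6, Carrow 9, Dorne 16.
At 38 seats: Brisco 6, Arden 6, Carrow 10, Dorne 16.
No district's allocation decreased.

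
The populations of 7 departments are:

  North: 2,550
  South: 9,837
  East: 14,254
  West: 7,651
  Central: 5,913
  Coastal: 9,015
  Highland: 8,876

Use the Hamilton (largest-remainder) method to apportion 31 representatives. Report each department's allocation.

Standard divisor: 58096 ÷ 31 ≈ 1874.065.
Standard quotas: North 1.3607, South 5.2490, East 7.6059, West 4.0826, Central 3.1552, Coastal 4.8104, Highland 4.7362.
Lower quotas: North 1, South 5, East 7, West 4, Central 3, Coastal 4, Highland 4 (sum 28, leaving 3 seats).
Remainders in descending order: Coastal 0.8104, Highland 0.7362, East 0.6059, North 0.3607, South 0.2490, Central 0.1552, West 0.0826.
The surplus seats go to Coastal, Highland, East.

North 1, South 5, East 8, West 4, Central 3, Coastal 5, Highland 5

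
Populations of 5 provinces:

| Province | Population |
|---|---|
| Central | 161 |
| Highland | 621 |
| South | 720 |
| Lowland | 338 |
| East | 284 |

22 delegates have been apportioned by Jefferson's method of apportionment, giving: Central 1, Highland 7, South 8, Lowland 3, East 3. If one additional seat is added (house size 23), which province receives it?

Priority for the next seat is population ÷ (current seats + 1).
Priorities: Central 80.500, Highland 77.625, South 80.000, Lowland 84.500, East 71.000.
Highest priority: Lowland.

Lowland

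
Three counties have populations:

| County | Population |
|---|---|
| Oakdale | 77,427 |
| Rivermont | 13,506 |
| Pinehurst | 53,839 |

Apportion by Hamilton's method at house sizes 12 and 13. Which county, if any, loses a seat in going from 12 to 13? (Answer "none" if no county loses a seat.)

none

At 12 seats: Oakdale 6, Rivermont 1, Pinehurst 5.
At 13 seats: Oakdale 7, Rivermont 1, Pinehurst 5.
No county's allocation decreased.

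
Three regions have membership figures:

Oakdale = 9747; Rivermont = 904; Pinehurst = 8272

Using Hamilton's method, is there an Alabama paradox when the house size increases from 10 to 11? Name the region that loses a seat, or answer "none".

At 10 seats: Oakdale 5, Rivermont 1, Pinehurst 4.
At 11 seats: Oakdale 6, Rivermont 0, Pinehurst 5.
Rivermont drops from 1 to 0.

Rivermont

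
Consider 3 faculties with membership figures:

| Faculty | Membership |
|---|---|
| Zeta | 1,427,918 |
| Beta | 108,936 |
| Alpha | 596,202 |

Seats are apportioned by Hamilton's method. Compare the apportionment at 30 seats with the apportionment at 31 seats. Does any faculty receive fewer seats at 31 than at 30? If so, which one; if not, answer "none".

At 30 seats: Zeta 20, Beta 2, Alpha 8.
At 31 seats: Zeta 21, Beta 1, Alpha 9.
Beta drops from 2 to 1.

Beta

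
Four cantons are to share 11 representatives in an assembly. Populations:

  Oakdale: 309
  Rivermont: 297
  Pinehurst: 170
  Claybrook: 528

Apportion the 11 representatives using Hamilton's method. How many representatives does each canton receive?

Standard divisor: 1304 ÷ 11 ≈ 118.545.
Standard quotas: Oakdale 2.607, Rivermont 2.505, Pinehurst 1.434, Claybrook 4.454.
Lower quotas: Oakdale 2, Rivermont 2, Pinehurst 1, Claybrook 4 (sum 9, leaving 2 seats).
Remainders in descending order: Oakdale 0.607, Rivermont 0.505, Claybrook 0.454, Pinehurst 0.434.
Largest remainders: Oakdale, Rivermont receive the extra seats.

Oakdale=3, Rivermont=3, Pinehurst=1, Claybrook=4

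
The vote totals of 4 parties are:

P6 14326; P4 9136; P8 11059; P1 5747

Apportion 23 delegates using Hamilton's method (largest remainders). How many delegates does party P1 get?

3

The standard divisor is 40268/23 ≈ 1750.783.
Standard quotas: P6 8.1826, P4 5.2182, P8 6.3166, P1 3.2825.
Lower quotas: P6 8, P4 5, P8 6, P1 3 (sum 22, leaving 1 seat).
Remainders in descending order: P8 0.3166, P1 0.2825, P4 0.2182, P6 0.1826.
The surplus seat goes to P8.
P1 receives 3.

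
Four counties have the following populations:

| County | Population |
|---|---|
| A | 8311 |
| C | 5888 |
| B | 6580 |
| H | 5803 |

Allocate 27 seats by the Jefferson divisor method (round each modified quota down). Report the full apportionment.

A 8; C 6; B 7; H 6

Standard divisor 26582/27 ≈ 984.519; standard quotas: A 8.442, C 5.981, B 6.683, H 5.894.
Rounding down gives 8, 5, 6, 5 = 24 seats, so the divisor must be adjusted.
With modified divisor 930: modified quotas A 8.937, C 6.331, B 7.075, H 6.240.
Rounding down: A 8, C 6, B 7, H 6 (total 27).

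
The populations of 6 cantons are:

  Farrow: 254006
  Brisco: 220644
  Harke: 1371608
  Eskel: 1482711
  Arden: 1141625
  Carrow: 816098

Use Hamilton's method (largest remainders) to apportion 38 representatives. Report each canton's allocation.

Total 5286692; standard divisor 5286692/38 ≈ 139123.474.
Standard quotas: Farrow 1.8258, Brisco 1.5860, Harke 9.8589, Eskel 10.6575, Arden 8.2058, Carrow 5.8660.
Lower quotas: Farrow 1, Brisco 1, Harke 9, Eskel 10, Arden 8, Carrow 5 (sum 34, leaving 4 seats).
Remainders in descending order: Carrow 0.8660, Harke 0.8589, Farrow 0.8258, Eskel 0.6575, Brisco 0.5860, Arden 0.2058.
Largest remainders: Carrow, Harke, Farrow, Eskel receive the extra seats.

Farrow=2, Brisco=1, Harke=10, Eskel=11, Arden=8, Carrow=6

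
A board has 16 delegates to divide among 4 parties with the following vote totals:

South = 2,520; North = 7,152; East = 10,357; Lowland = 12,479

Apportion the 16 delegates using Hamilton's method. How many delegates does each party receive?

Standard divisor: 32508 ÷ 16 ≈ 2031.75.
Standard quotas: South 1.2403, North 3.5201, East 5.0976, Lowland 6.1420.
Lower quotas: South 1, North 3, East 5, Lowland 6 (sum 15, leaving 1 seat).
Remainders in descending order: North 0.5201, South 0.2403, Lowland 0.1420, East 0.0976.
Largest remainder: North receives the extra seat.

South=1, North=4, East=5, Lowland=6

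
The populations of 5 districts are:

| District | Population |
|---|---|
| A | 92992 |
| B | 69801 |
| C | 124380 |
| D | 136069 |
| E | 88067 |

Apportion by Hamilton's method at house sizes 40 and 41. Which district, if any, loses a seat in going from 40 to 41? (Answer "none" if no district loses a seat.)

At 40 seats: A 7, B 5, C 10, D 11, E 7.
At 41 seats: A 7, B 6, C 10, D 11, E 7.
No district's allocation decreased.

none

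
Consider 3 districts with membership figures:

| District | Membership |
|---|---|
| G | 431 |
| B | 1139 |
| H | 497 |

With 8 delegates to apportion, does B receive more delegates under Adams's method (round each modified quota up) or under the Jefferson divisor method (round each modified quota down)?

Jefferson

Adams: G 2, B 4, H 2.
Jefferson: G 1, B 5, H 2.
B gets 4 under Adams and 5 under Jefferson.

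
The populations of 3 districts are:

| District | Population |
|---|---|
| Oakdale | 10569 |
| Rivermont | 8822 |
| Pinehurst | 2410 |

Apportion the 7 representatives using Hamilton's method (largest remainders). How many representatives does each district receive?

Oakdale 3; Rivermont 3; Pinehurst 1

Total 21801; standard divisor 21801/7 ≈ 3114.429.
Standard quotas: Oakdale 3.3936, Rivermont 2.8326, Pinehurst 0.7738.
Lower quotas: Oakdale 3, Rivermont 2, Pinehurst 0 (sum 5, leaving 2 seats).
Remainders in descending order: Rivermont 0.8326, Pinehurst 0.7738, Oakdale 0.3936.
Largest remainders: Rivermont, Pinehurst receive the extra seats.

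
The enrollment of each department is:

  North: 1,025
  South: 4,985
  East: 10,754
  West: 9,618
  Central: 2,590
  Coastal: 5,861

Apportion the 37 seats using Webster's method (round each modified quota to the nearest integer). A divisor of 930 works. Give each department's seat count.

North: 1, South: 5, East: 12, West: 10, Central: 3, Coastal: 6

With modified divisor 930: modified quotas North 1.102, South 5.360, East 11.563, West 10.342, Central 2.785, Coastal 6.302.
Rounding to the nearest integer: North 1, South 5, East 12, West 10, Central 3, Coastal 6 (total 37).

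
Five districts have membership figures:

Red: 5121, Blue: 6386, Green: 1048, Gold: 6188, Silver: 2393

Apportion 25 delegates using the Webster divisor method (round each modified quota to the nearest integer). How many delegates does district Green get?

Standard divisor 21136/25 ≈ 845.44; standard quotas: Red 6.057, Blue 7.553, Green 1.240, Gold 7.319, Silver 2.830.
Rounding to the nearest integer gives Red 6, Blue 8, Green 1, Gold 7, Silver 3 — total 25, matching the house size, so no adjustment is needed.
Green receives 1.

1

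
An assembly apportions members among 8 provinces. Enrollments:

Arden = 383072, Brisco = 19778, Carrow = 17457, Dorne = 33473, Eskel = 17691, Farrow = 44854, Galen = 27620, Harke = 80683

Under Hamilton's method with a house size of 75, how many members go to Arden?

46

The standard divisor is 624628/75 ≈ 8328.373.
Standard quotas: Arden 45.9960, Brisco 2.3748, Carrow 2.0961, Dorne 4.0192, Eskel 2.1242, Farrow 5.3857, Galen 3.3164, Harke 9.6877.
Lower quotas: Arden 45, Brisco 2, Carrow 2, Dorne 4, Eskel 2, Farrow 5, Galen 3, Harke 9 (sum 72, leaving 3 seats).
Remainders in descending order: Arden 0.9960, Harke 0.6877, Farrow 0.3857, Brisco 0.3748, Galen 0.3164, Eskel 0.1242, Carrow 0.0961, Dorne 0.0192.
Largest remainders: Arden, Harke, Farrow receive the extra seats.
Arden receives 46.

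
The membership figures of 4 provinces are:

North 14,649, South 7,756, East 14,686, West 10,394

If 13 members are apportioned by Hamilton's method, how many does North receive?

Total 47485; standard divisor 47485/13 ≈ 3652.692.
Standard quotas: North 4.0105, South 2.1234, East 4.0206, West 2.8456.
Lower quotas: North 4, South 2, East 4, West 2 (sum 12, leaving 1 seat).
Remainders in descending order: West 0.8456, South 0.1234, East 0.0206, North 0.0105.
The surplus seat goes to West.
North receives 4.

4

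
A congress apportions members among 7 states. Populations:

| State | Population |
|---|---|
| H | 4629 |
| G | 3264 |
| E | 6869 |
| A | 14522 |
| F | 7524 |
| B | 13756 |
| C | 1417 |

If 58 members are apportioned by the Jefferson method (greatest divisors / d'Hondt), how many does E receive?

8

Standard divisor 51981/58 ≈ 896.224; standard quotas: H 5.165, G 3.642, E 7.664, A 16.204, F 8.395, B 15.349, C 1.581.
Rounding down gives 5, 3, 7, 16, 8, 15, 1 = 55 seats, so the divisor must be adjusted.
With modified divisor 850: modified quotas H 5.446, G 3.840, E 8.081, A 17.085, F 8.852, B 16.184, C 1.667.
Rounding down: H 5, G 3, E 8, A 17, F 8, B 16, C 1 (total 58).
E receives 8.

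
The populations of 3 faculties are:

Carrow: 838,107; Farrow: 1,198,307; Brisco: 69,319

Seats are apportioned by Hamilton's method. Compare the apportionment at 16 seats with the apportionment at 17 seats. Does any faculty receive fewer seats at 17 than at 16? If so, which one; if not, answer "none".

Brisco

At 16 seats: Carrow 6, Farrow 9, Brisco 1.
At 17 seats: Carrow 7, Farrow 10, Brisco 0.
Brisco drops from 1 to 0.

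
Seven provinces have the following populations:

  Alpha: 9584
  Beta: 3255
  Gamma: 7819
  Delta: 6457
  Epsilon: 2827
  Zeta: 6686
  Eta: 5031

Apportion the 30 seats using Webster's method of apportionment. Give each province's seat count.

Alpha 7; Beta 2; Gamma 5; Delta 5; Epsilon 2; Zeta 5; Eta 4

Standard divisor 41659/30 ≈ 1388.633; standard quotas: Alpha 6.902, Beta 2.344, Gamma 5.631, Delta 4.650, Epsilon 2.036, Zeta 4.815, Eta 3.623.
Rounding to the nearest integer gives 7, 2, 6, 5, 2, 5, 4 = 31 seats, so the divisor must be adjusted.
With modified divisor 1428: modified quotas Alpha 6.711, Beta 2.279, Gamma 5.475, Delta 4.522, Epsilon 1.980, Zeta 4.682, Eta 3.523.
Rounding to the nearest integer: Alpha 7, Beta 2, Gamma 5, Delta 5, Epsilon 2, Zeta 5, Eta 4 (total 30).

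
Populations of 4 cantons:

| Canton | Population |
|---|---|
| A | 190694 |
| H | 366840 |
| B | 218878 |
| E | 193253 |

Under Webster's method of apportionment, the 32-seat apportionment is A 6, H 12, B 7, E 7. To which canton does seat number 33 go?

Priority for the next seat is population ÷ (current seats + 0.5).
Priorities: A 29337.538, H 29347.200, B 29183.733, E 25767.067.
Highest priority: H.

H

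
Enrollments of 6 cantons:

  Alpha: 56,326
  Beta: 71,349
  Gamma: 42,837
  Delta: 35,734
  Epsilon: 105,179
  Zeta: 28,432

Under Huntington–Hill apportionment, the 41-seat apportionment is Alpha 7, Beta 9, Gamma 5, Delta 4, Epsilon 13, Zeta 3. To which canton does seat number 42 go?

Priority for the next seat is population ÷ (√(s·(s+1))).
Priorities: Alpha 7526.878, Beta 7520.845, Gamma 7820.930, Delta 7990.365, Epsilon 7796.386, Zeta 8207.611.
Highest priority: Zeta.

Zeta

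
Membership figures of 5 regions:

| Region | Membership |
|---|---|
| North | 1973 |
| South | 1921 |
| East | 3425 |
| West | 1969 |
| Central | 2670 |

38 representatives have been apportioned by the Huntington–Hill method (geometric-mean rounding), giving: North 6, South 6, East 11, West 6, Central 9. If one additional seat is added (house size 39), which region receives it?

Priority for the next seat is population ÷ (√(s·(s+1))).
Priorities: North 304.441, South 296.417, East 298.108, West 303.823, Central 281.443.
Highest priority: North.

North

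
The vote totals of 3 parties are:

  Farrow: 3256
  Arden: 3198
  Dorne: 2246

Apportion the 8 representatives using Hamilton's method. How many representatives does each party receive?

Total 8700; standard divisor 8700/8 ≈ 1087.5.
Standard quotas: Farrow 2.994, Arden 2.941, Dorne 2.065.
Lower quotas: Farrow 2, Arden 2, Dorne 2 (sum 6, leaving 2 seats).
Remainders in descending order: Farrow 0.994, Arden 0.941, Dorne 0.065.
The surplus seats go to Farrow, Arden.

Farrow 3, Arden 3, Dorne 2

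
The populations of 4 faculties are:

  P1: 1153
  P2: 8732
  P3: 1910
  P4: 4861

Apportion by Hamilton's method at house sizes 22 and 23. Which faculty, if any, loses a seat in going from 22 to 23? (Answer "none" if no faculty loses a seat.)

P1

At 22 seats: P1 2, P2 12, P3 2, P4 6.
At 23 seats: P1 1, P2 12, P3 3, P4 7.
P1 drops from 2 to 1.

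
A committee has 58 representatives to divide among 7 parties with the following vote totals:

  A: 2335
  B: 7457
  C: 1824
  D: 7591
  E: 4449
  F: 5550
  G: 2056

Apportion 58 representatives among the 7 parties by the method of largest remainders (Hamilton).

Standard divisor: 31262 ÷ 58 = 539.
Standard quotas: A 4.3321, B 13.8349, C 3.3840, D 14.0835, E 8.2542, F 10.2968, G 3.8145.
Lower quotas: A 4, B 13, C 3, D 14, E 8, F 10, G 3 (sum 55, leaving 3 seats).
Remainders in descending order: B 0.8349, G 0.8145, C 0.3840, A 0.3321, F 0.2968, E 0.2542, D 0.0835.
The surplus seats go to B, G, C.

A: 4, B: 14, C: 4, D: 14, E: 8, F: 10, G: 4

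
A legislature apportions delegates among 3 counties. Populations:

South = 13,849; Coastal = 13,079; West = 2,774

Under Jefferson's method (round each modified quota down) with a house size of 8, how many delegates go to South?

4

Standard divisor 29702/8 ≈ 3712.75; standard quotas: South 3.730, Coastal 3.523, West 0.747.
Rounding down gives 3, 3, 0 = 6 seats, so the divisor must be adjusted.
With modified divisor 3000: modified quotas South 4.616, Coastal 4.360, West 0.925.
Rounding down: South 4, Coastal 4, West 0 (total 8).
South receives 4.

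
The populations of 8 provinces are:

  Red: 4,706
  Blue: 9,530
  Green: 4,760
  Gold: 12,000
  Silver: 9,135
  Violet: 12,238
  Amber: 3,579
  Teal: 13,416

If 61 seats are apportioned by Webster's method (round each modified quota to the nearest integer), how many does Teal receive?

12

Standard divisor 69364/61 ≈ 1137.115; standard quotas: Red 4.139, Blue 8.381, Green 4.186, Gold 10.553, Silver 8.033, Violet 10.762, Amber 3.147, Teal 11.798.
Rounding to the nearest integer gives Red 4, Blue 8, Green 4, Gold 11, Silver 8, Violet 11, Amber 3, Teal 12 — total 61, matching the house size, so no adjustment is needed.
Teal receives 12.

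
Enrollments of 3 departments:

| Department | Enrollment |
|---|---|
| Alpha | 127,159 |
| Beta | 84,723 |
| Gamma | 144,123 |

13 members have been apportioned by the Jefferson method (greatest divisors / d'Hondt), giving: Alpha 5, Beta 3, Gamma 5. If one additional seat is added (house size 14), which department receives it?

Gamma

Priority for the next seat is population ÷ (current seats + 1).
Priorities: Alpha 21193.167, Beta 21180.750, Gamma 24020.500.
Highest priority: Gamma.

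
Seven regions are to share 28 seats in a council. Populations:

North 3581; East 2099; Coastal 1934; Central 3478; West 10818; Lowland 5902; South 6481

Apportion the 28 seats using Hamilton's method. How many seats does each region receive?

North 3, East 2, Coastal 1, Central 3, West 9, Lowland 5, South 5

The standard divisor is 34293/28 ≈ 1224.75.
Standard quotas: North 2.9239, East 1.7138, Coastal 1.5791, Central 2.8398, West 8.8328, Lowland 4.8189, South 5.2917.
Lower quotas: North 2, East 1, Coastal 1, Central 2, West 8, Lowland 4, South 5 (sum 23, leaving 5 seats).
Remainders in descending order: North 0.9239, Central 0.8398, West 0.8328, Lowland 0.8189, East 0.7138, Coastal 0.5791, South 0.2917.
Largest remainders: North, Central, West, Lowland, East receive the extra seats.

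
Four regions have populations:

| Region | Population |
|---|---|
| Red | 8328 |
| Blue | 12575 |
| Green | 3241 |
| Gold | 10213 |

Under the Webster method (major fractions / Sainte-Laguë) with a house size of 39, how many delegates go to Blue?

14

Standard divisor 34357/39 ≈ 880.949; standard quotas: Red 9.453, Blue 14.274, Green 3.679, Gold 11.593.
Rounding to the nearest integer gives Red 9, Blue 14, Green 4, Gold 12 — total 39, matching the house size, so no adjustment is needed.
Blue receives 14.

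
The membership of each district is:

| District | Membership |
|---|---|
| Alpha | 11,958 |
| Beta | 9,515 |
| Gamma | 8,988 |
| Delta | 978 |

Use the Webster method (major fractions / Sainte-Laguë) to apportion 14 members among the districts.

Alpha 6; Beta 4; Gamma 4; Delta 0

Standard divisor 31439/14 ≈ 2245.643; standard quotas: Alpha 5.325, Beta 4.237, Gamma 4.002, Delta 0.436.
Rounding to the nearest integer gives 5, 4, 4, 0 = 13 seats, so the divisor must be adjusted.
With modified divisor 2140: modified quotas Alpha 5.588, Beta 4.446, Gamma 4.200, Delta 0.457.
Rounding to the nearest integer: Alpha 6, Beta 4, Gamma 4, Delta 0 (total 14).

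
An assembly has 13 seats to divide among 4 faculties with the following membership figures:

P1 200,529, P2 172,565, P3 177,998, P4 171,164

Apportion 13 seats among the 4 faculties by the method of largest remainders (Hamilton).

Total 722256; standard divisor 722256/13 ≈ 55558.154.
Standard quotas: P1 3.6094, P2 3.1060, P3 3.2038, P4 3.0808.
Lower quotas: P1 3, P2 3, P3 3, P4 3 (sum 12, leaving 1 seat).
Remainders in descending order: P1 0.6094, P3 0.2038, P2 0.1060, P4 0.0808.
Largest remainder: P1 receives the extra seat.

P1 4; P2 3; P3 3; P4 3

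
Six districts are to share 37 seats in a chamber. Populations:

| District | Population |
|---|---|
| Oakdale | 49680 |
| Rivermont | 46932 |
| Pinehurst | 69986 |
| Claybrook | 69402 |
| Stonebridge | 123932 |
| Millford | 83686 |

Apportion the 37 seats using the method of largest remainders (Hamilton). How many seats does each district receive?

Oakdale 4, Rivermont 4, Pinehurst 6, Claybrook 6, Stonebridge 10, Millford 7

Standard divisor: 443618 ÷ 37 ≈ 11989.676.
Standard quotas: Oakdale 4.1436, Rivermont 3.9144, Pinehurst 5.8372, Claybrook 5.7885, Stonebridge 10.3366, Millford 6.9798.
Lower quotas: Oakdale 4, Rivermont 3, Pinehurst 5, Claybrook 5, Stonebridge 10, Millford 6 (sum 33, leaving 4 seats).
Remainders in descending order: Millford 0.9798, Rivermont 0.9144, Pinehurst 0.8372, Claybrook 0.7885, Stonebridge 0.3366, Oakdale 0.1436.
The surplus seats go to Millford, Rivermont, Pinehurst, Claybrook.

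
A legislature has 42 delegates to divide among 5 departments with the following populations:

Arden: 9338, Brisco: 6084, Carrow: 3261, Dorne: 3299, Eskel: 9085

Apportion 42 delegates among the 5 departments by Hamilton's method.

Arden 13, Brisco 8, Carrow 4, Dorne 5, Eskel 12

Total 31067; standard divisor 31067/42 ≈ 739.69.
Standard quotas: Arden 12.6242, Brisco 8.2251, Carrow 4.4086, Dorne 4.4600, Eskel 12.2822.
Lower quotas: Arden 12, Brisco 8, Carrow 4, Dorne 4, Eskel 12 (sum 40, leaving 2 seats).
Remainders in descending order: Arden 0.6242, Dorne 0.4600, Carrow 0.4086, Eskel 0.2822, Brisco 0.2251.
The surplus seats go to Arden, Dorne.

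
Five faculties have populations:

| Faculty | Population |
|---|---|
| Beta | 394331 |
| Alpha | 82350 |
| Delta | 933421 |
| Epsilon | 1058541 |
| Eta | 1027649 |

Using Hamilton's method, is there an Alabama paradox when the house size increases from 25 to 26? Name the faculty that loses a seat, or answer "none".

At 25 seats: Beta 3, Alpha 1, Delta 7, Epsilon 7, Eta 7.
At 26 seats: Beta 3, Alpha 0, Delta 7, Epsilon 8, Eta 8.
Alpha drops from 1 to 0.

Alpha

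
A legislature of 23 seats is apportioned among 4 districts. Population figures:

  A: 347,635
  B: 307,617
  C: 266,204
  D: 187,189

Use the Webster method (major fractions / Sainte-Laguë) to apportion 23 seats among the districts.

Standard divisor 1108645/23 ≈ 48201.957; standard quotas: A 7.212, B 6.382, C 5.523, D 3.883.
Rounding to the nearest integer gives A 7, B 6, C 6, D 4 — total 23, matching the house size, so no adjustment is needed.

A 7, B 6, C 6, D 4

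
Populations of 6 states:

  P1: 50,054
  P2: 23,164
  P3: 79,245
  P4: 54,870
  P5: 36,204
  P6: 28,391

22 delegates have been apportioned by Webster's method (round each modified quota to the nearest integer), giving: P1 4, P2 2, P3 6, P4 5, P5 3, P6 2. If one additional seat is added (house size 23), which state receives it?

Priority for the next seat is population ÷ (current seats + 0.5).
Priorities: P1 11123.111, P2 9265.600, P3 12191.538, P4 9976.364, P5 10344.000, P6 11356.400.
Highest priority: P3.

P3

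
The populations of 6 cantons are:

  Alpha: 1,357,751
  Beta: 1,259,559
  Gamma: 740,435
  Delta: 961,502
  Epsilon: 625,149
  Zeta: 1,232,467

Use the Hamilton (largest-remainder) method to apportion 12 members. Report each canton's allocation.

Total 6176863; standard divisor 6176863/12 ≈ 514738.583.
Standard quotas: Alpha 2.6377, Beta 2.4470, Gamma 1.4385, Delta 1.8679, Epsilon 1.2145, Zeta 2.3944.
Lower quotas: Alpha 2, Beta 2, Gamma 1, Delta 1, Epsilon 1, Zeta 2 (sum 9, leaving 3 seats).
Remainders in descending order: Delta 0.8679, Alpha 0.6377, Beta 0.4470, Gamma 0.4385, Zeta 0.3944, Epsilon 0.2145.
Largest remainders: Delta, Alpha, Beta receive the extra seats.

Alpha: 3, Beta: 3, Gamma: 1, Delta: 2, Epsilon: 1, Zeta: 2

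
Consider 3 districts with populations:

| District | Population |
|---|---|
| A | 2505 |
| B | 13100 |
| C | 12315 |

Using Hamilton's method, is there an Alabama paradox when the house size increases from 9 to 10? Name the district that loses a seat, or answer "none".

At 9 seats: A 1, B 4, C 4.
At 10 seats: A 1, B 5, C 4.
No district's allocation decreased.

none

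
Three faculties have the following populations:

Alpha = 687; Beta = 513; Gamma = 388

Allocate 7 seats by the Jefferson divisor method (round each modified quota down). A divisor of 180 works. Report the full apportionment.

With modified divisor 180: modified quotas Alpha 3.817, Beta 2.850, Gamma 2.156.
Rounding down: Alpha 3, Beta 2, Gamma 2 (total 7).

Alpha 3, Beta 2, Gamma 2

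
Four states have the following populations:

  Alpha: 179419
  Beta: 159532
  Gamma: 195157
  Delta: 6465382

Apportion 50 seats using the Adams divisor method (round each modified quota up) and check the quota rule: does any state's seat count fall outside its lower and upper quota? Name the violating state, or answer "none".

Delta

Standard quotas: Alpha 1.282, Beta 1.140, Gamma 1.394, Delta 46.185.
Adams allocation: Alpha 2, Beta 2, Gamma 2, Delta 44.
Delta has quota 46.185 (lower 46, upper 47) but receives 44 — outside the quota interval.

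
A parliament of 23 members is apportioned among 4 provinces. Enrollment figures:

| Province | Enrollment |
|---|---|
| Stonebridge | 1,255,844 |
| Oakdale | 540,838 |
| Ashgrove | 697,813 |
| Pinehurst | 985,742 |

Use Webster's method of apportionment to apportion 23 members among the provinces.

Standard divisor 3480237/23 ≈ 151314.652; standard quotas: Stonebridge 8.300, Oakdale 3.574, Ashgrove 4.612, Pinehurst 6.515.
Rounding to the nearest integer gives 8, 4, 5, 7 = 24 seats, so the divisor must be adjusted.
With modified divisor 153100: modified quotas Stonebridge 8.203, Oakdale 3.533, Ashgrove 4.558, Pinehurst 6.439.
Rounding to the nearest integer: Stonebridge 8, Oakdale 4, Ashgrove 5, Pinehurst 6 (total 23).

Stonebridge 8, Oakdale 4, Ashgrove 5, Pinehurst 6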